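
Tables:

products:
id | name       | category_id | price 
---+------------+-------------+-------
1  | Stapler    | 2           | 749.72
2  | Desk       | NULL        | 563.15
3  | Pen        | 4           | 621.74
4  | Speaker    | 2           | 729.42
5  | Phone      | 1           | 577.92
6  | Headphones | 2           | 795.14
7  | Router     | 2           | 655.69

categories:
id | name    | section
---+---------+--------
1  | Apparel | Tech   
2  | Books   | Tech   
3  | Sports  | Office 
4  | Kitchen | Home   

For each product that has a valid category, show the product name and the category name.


INNER JOIN keeps only products rows whose category_id matches an id in categories. Walk through each product:
  - product 1 (Stapler): category_id=2 -> matches Books
  - product 2 (Desk): category_id=NULL, no match -> dropped
  - product 3 (Pen): category_id=4 -> matches Kitchen
  - product 4 (Speaker): category_id=2 -> matches Books
  - product 5 (Phone): category_id=1 -> matches Apparel
  - product 6 (Headphones): category_id=2 -> matches Books
  - product 7 (Router): category_id=2 -> matches Books
So 1 of 7 rows is dropped.

SQL:
SELECT a.name, b.name AS category
FROM products a
INNER JOIN categories b ON a.category_id = b.id

Result:
name       | category
-----------+---------
Stapler    | Books   
Pen        | Kitchen 
Speaker    | Books   
Phone      | Apparel 
Headphones | Books   
Router     | Books   


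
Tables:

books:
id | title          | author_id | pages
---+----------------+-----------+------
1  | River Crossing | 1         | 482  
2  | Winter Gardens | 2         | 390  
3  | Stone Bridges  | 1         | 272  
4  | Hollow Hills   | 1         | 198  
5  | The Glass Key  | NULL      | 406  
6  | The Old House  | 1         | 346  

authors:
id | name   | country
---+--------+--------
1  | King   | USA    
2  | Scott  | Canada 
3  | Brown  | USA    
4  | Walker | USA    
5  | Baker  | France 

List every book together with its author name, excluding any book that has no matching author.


INNER JOIN keeps only books rows whose author_id matches an id in authors. Walk through each book:
  - book 1 (River Crossing): author_id=1 -> matches King
  - book 2 (Winter Gardens): author_id=2 -> matches Scott
  - book 3 (Stone Bridges): author_id=1 -> matches King
  - book 4 (Hollow Hills): author_id=1 -> matches King
  - book 5 (The Glass Key): author_id=NULL, no match -> dropped
  - book 6 (The Old House): author_id=1 -> matches King
So 1 of 6 rows is dropped.

SQL:
SELECT a.title, b.name AS author
FROM books a
INNER JOIN authors b ON a.author_id = b.id

Result:
title          | author
---------------+-------
River Crossing | King  
Winter Gardens | Scott 
Stone Bridges  | King  
Hollow Hills   | King  
The Old House  | King  


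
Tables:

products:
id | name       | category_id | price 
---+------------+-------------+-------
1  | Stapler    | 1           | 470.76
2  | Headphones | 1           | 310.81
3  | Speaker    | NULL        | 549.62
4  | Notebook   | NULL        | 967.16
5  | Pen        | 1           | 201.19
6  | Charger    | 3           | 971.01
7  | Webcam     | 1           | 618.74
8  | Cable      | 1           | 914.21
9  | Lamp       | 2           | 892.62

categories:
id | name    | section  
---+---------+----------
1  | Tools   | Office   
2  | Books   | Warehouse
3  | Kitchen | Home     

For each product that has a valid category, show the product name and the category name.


INNER JOIN keeps only products rows whose category_id matches an id in categories. Walk through each product:
  - product 1 (Stapler): category_id=1 -> matches Tools
  - product 2 (Headphones): category_id=1 -> matches Tools
  - product 3 (Speaker): category_id=NULL, no match -> dropped
  - product 4 (Notebook): category_id=NULL, no match -> dropped
  - product 5 (Pen): category_id=1 -> matches Tools
  - product 6 (Charger): category_id=3 -> matches Kitchen
  - product 7 (Webcam): category_id=1 -> matches Tools
  - product 8 (Cable): category_id=1 -> matches Tools
  - product 9 (Lamp): category_id=2 -> matches Books
So 2 of 9 rows are dropped.

SQL:
SELECT a.name, b.name AS category
FROM products a
INNER JOIN categories b ON a.category_id = b.id

Result:
name       | category
-----------+---------
Stapler    | Tools   
Headphones | Tools   
Pen        | Tools   
Charger    | Kitchen 
Webcam     | Tools   
Cable      | Tools   
Lamp       | Books   


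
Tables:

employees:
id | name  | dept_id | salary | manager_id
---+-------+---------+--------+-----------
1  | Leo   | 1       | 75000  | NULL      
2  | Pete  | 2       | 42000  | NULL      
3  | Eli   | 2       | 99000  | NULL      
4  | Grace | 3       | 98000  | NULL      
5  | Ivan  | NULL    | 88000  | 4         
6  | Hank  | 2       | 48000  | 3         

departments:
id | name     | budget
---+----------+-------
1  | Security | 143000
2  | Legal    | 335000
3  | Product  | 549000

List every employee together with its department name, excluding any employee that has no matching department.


INNER JOIN keeps only employees rows whose dept_id matches an id in departments. Walk through each employee:
  - employee 1 (Leo): dept_id=1 -> matches Security
  - employee 2 (Pete): dept_id=2 -> matches Legal
  - employee 3 (Eli): dept_id=2 -> matches Legal
  - employee 4 (Grace): dept_id=3 -> matches Product
  - employee 5 (Ivan): dept_id=NULL, no match -> dropped
  - employee 6 (Hank): dept_id=2 -> matches Legal
So 1 of 6 rows is dropped.

SQL:
SELECT a.name, b.name AS department
FROM employees a
INNER JOIN departments b ON a.dept_id = b.id

Result:
name  | department
------+-----------
Leo   | Security  
Pete  | Legal     
Eli   | Legal     
Grace | Product   
Hank  | Legal     


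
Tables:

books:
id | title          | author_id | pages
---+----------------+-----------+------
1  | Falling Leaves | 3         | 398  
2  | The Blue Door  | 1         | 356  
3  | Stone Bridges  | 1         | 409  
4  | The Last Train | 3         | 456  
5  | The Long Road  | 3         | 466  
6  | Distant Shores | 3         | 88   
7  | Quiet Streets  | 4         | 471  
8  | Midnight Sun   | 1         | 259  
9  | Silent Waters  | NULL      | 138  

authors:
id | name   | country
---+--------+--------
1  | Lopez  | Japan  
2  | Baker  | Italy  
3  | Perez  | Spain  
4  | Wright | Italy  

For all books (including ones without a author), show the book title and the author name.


LEFT JOIN keeps every row from books (the left table); where author_id has no match in authors, the author columns become NULL. Walk through each book:
  - book 1 (Falling Leaves): author_id=3 -> matches Perez
  - book 2 (The Blue Door): author_id=1 -> matches Lopez
  - book 3 (Stone Bridges): author_id=1 -> matches Lopez
  - book 4 (The Last Train): author_id=3 -> matches Perez
  - book 5 (The Long Road): author_id=3 -> matches Perez
  - book 6 (Distant Shores): author_id=3 -> matches Perez
  - book 7 (Quiet Streets): author_id=4 -> matches Wright
  - book 8 (Midnight Sun): author_id=1 -> matches Lopez
  - book 9 (Silent Waters): author_id=NULL, no match -> kept with NULL
All 9 rows appear; 1 has NULL author.

SQL:
SELECT a.title, b.name AS author
FROM books a
LEFT JOIN authors b ON a.author_id = b.id

Result:
title          | author
---------------+-------
Falling Leaves | Perez 
The Blue Door  | Lopez 
Stone Bridges  | Lopez 
The Last Train | Perez 
The Long Road  | Perez 
Distant Shores | Perez 
Quiet Streets  | Wright
Midnight Sun   | Lopez 
Silent Waters  | NULL  


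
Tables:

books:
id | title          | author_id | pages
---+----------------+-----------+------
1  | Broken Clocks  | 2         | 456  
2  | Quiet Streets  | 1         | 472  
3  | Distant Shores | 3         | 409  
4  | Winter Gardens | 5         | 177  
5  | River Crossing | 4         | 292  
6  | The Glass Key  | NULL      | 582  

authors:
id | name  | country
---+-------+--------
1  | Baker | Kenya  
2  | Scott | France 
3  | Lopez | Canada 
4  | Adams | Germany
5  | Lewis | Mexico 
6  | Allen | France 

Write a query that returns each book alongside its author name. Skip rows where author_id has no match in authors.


INNER JOIN keeps only books rows whose author_id matches an id in authors. Walk through each book:
  - book 1 (Broken Clocks): author_id=2 -> matches Scott
  - book 2 (Quiet Streets): author_id=1 -> matches Baker
  - book 3 (Distant Shores): author_id=3 -> matches Lopez
  - book 4 (Winter Gardens): author_id=5 -> matches Lewis
  - book 5 (River Crossing): author_id=4 -> matches Adams
  - book 6 (The Glass Key): author_id=NULL, no match -> dropped
So 1 of 6 rows is dropped.

SQL:
SELECT a.title, b.name AS author
FROM books a
INNER JOIN authors b ON a.author_id = b.id

Result:
title          | author
---------------+-------
Broken Clocks  | Scott 
Quiet Streets  | Baker 
Distant Shores | Lopez 
Winter Gardens | Lewis 
River Crossing | Adams 


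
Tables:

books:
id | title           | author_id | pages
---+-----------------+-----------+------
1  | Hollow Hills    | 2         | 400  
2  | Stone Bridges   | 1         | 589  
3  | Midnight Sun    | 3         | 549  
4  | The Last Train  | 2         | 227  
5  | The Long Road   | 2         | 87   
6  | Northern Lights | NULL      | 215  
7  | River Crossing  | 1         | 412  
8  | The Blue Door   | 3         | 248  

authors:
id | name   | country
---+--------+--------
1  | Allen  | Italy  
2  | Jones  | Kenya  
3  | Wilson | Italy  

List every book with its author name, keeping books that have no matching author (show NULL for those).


LEFT JOIN keeps every row from books (the left table); where author_id has no match in authors, the author columns become NULL. Walk through each book:
  - book 1 (Hollow Hills): author_id=2 -> matches Jones
  - book 2 (Stone Bridges): author_id=1 -> matches Allen
  - book 3 (Midnight Sun): author_id=3 -> matches Wilson
  - book 4 (The Last Train): author_id=2 -> matches Jones
  - book 5 (The Long Road): author_id=2 -> matches Jones
  - book 6 (Northern Lights): author_id=NULL, no match -> kept with NULL
  - book 7 (River Crossing): author_id=1 -> matches Allen
  - book 8 (The Blue Door): author_id=3 -> matches Wilson
All 8 rows appear; 1 has NULL author.

SQL:
SELECT a.title, b.name AS author
FROM books a
LEFT JOIN authors b ON a.author_id = b.id

Result:
title           | author
----------------+-------
Hollow Hills    | Jones 
Stone Bridges   | Allen 
Midnight Sun    | Wilson
The Last Train  | Jones 
The Long Road   | Jones 
Northern Lights | NULL  
River Crossing  | Allen 
The Blue Door   | Wilson


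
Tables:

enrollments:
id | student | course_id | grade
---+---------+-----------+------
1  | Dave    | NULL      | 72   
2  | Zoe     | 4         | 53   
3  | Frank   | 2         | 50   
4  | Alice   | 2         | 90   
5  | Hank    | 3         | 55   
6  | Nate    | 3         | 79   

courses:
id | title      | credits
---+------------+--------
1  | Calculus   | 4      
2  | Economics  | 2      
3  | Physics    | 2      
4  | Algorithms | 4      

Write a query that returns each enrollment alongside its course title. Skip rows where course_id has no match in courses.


INNER JOIN keeps only enrollments rows whose course_id matches an id in courses. Walk through each enrollment:
  - enrollment 1 (Dave): course_id=NULL, no match -> dropped
  - enrollment 2 (Zoe): course_id=4 -> matches Algorithms
  - enrollment 3 (Frank): course_id=2 -> matches Economics
  - enrollment 4 (Alice): course_id=2 -> matches Economics
  - enrollment 5 (Hank): course_id=3 -> matches Physics
  - enrollment 6 (Nate): course_id=3 -> matches Physics
So 1 of 6 rows is dropped.

SQL:
SELECT a.student, b.title AS course
FROM enrollments a
INNER JOIN courses b ON a.course_id = b.id

Result:
student | course    
--------+-----------
Zoe     | Algorithms
Frank   | Economics 
Alice   | Economics 
Hank    | Physics   
Nate    | Physics   


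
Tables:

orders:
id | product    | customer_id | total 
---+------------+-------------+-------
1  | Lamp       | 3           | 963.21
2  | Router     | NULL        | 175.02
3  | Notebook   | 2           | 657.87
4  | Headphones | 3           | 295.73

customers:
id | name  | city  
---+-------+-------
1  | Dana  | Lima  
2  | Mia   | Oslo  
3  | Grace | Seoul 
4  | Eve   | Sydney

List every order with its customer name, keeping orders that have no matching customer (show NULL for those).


LEFT JOIN keeps every row from orders (the left table); where customer_id has no match in customers, the customer columns become NULL. Walk through each order:
  - order 1 (Lamp): customer_id=3 -> matches Grace
  - order 2 (Router): customer_id=NULL, no match -> kept with NULL
  - order 3 (Notebook): customer_id=2 -> matches Mia
  - order 4 (Headphones): customer_id=3 -> matches Grace
All 4 rows appear; 1 has NULL customer.

SQL:
SELECT a.product, b.name AS customer
FROM orders a
LEFT JOIN customers b ON a.customer_id = b.id

Result:
product    | customer
-----------+---------
Lamp       | Grace   
Router     | NULL    
Notebook   | Mia     
Headphones | Grace   


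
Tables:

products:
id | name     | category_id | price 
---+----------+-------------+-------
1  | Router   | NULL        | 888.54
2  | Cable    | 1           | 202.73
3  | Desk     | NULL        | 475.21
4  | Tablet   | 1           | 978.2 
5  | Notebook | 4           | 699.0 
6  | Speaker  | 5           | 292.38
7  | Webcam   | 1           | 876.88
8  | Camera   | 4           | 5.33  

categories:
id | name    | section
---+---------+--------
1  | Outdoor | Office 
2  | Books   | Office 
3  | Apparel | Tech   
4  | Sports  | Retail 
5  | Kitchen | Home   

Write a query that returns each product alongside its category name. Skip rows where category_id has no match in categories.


INNER JOIN keeps only products rows whose category_id matches an id in categories. Walk through each product:
  - product 1 (Router): category_id=NULL, no match -> dropped
  - product 2 (Cable): category_id=1 -> matches Outdoor
  - product 3 (Desk): category_id=NULL, no match -> dropped
  - product 4 (Tablet): category_id=1 -> matches Outdoor
  - product 5 (Notebook): category_id=4 -> matches Sports
  - product 6 (Speaker): category_id=5 -> matches Kitchen
  - product 7 (Webcam): category_id=1 -> matches Outdoor
  - product 8 (Camera): category_id=4 -> matches Sports
So 2 of 8 rows are dropped.

SQL:
SELECT a.name, b.name AS category
FROM products a
INNER JOIN categories b ON a.category_id = b.id

Result:
name     | category
---------+---------
Cable    | Outdoor 
Tablet   | Outdoor 
Notebook | Sports  
Speaker  | Kitchen 
Webcam   | Outdoor 
Camera   | Sports  


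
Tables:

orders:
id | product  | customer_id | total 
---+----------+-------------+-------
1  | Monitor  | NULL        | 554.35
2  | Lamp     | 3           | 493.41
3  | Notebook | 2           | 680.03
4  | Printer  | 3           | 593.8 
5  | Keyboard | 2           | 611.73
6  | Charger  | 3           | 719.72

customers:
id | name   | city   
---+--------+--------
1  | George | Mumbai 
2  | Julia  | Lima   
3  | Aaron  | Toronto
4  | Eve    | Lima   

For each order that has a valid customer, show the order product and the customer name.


INNER JOIN keeps only orders rows whose customer_id matches an id in customers. Walk through each order:
  - order 1 (Monitor): customer_id=NULL, no match -> dropped
  - order 2 (Lamp): customer_id=3 -> matches Aaron
  - order 3 (Notebook): customer_id=2 -> matches Julia
  - order 4 (Printer): customer_id=3 -> matches Aaron
  - order 5 (Keyboard): customer_id=2 -> matches Julia
  - order 6 (Charger): customer_id=3 -> matches Aaron
So 1 of 6 rows is dropped.

SQL:
SELECT a.product, b.name AS customer
FROM orders a
INNER JOIN customers b ON a.customer_id = b.id

Result:
product  | customer
---------+---------
Lamp     | Aaron   
Notebook | Julia   
Printer  | Aaron   
Keyboard | Julia   
Charger  | Aaron   


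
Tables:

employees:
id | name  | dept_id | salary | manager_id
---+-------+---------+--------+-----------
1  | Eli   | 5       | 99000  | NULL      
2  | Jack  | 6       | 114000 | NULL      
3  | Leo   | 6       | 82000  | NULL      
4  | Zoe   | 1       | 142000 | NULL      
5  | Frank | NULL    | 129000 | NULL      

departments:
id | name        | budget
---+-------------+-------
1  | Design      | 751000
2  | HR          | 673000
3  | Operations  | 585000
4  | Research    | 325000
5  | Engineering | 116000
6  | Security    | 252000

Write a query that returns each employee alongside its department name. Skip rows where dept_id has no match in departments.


INNER JOIN keeps only employees rows whose dept_id matches an id in departments. Walk through each employee:
  - employee 1 (Eli): dept_id=5 -> matches Engineering
  - employee 2 (Jack): dept_id=6 -> matches Security
  - employee 3 (Leo): dept_id=6 -> matches Security
  - employee 4 (Zoe): dept_id=1 -> matches Design
  - employee 5 (Frank): dept_id=NULL, no match -> dropped
So 1 of 5 rows is dropped.

SQL:
SELECT a.name, b.name AS department
FROM employees a
INNER JOIN departments b ON a.dept_id = b.id

Result:
name | department 
-----+------------
Eli  | Engineering
Jack | Security   
Leo  | Security   
Zoe  | Design     


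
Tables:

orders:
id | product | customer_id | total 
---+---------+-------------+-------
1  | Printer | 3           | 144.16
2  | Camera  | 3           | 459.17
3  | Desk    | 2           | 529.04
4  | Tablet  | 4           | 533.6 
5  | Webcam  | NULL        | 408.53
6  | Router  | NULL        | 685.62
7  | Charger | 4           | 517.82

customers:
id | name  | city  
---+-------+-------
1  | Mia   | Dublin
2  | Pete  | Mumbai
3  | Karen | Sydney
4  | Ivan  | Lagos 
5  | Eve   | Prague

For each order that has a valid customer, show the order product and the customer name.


INNER JOIN keeps only orders rows whose customer_id matches an id in customers. Walk through each order:
  - order 1 (Printer): customer_id=3 -> matches Karen
  - order 2 (Camera): customer_id=3 -> matches Karen
  - order 3 (Desk): customer_id=2 -> matches Pete
  - order 4 (Tablet): customer_id=4 -> matches Ivan
  - order 5 (Webcam): customer_id=NULL, no match -> dropped
  - order 6 (Router): customer_id=NULL, no match -> dropped
  - order 7 (Charger): customer_id=4 -> matches Ivan
So 2 of 7 rows are dropped.

SQL:
SELECT a.product, b.name AS customer
FROM orders a
INNER JOIN customers b ON a.customer_id = b.id

Result:
product | customer
--------+---------
Printer | Karen   
Camera  | Karen   
Desk    | Pete    
Tablet  | Ivan    
Charger | Ivan    


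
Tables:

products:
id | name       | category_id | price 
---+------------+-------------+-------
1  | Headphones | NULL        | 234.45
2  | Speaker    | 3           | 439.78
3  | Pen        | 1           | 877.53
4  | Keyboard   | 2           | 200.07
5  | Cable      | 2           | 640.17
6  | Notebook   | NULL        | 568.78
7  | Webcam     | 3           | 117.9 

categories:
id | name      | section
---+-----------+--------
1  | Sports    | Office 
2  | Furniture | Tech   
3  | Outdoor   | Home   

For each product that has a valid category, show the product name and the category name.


INNER JOIN keeps only products rows whose category_id matches an id in categories. Walk through each product:
  - product 1 (Headphones): category_id=NULL, no match -> dropped
  - product 2 (Speaker): category_id=3 -> matches Outdoor
  - product 3 (Pen): category_id=1 -> matches Sports
  - product 4 (Keyboard): category_id=2 -> matches Furniture
  - product 5 (Cable): category_id=2 -> matches Furniture
  - product 6 (Notebook): category_id=NULL, no match -> dropped
  - product 7 (Webcam): category_id=3 -> matches Outdoor
So 2 of 7 rows are dropped.

SQL:
SELECT a.name, b.name AS category
FROM products a
INNER JOIN categories b ON a.category_id = b.id

Result:
name     | category 
---------+----------
Speaker  | Outdoor  
Pen      | Sports   
Keyboard | Furniture
Cable    | Furniture
Webcam   | Outdoor  


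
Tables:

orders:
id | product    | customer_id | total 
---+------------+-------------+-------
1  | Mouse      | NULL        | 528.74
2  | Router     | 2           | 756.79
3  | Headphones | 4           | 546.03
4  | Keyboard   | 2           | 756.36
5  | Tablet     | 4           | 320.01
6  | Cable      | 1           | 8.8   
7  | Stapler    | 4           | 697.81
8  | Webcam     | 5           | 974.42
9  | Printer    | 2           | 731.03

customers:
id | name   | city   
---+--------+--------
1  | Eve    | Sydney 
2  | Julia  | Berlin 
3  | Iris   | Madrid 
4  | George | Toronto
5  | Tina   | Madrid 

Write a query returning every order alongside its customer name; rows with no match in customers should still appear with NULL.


LEFT JOIN keeps every row from orders (the left table); where customer_id has no match in customers, the customer columns become NULL. Walk through each order:
  - order 1 (Mouse): customer_id=NULL, no match -> kept with NULL
  - order 2 (Router): customer_id=2 -> matches Julia
  - order 3 (Headphones): customer_id=4 -> matches George
  - order 4 (Keyboard): customer_id=2 -> matches Julia
  - order 5 (Tablet): customer_id=4 -> matches George
  - order 6 (Cable): customer_id=1 -> matches Eve
  - order 7 (Stapler): customer_id=4 -> matches George
  - order 8 (Webcam): customer_id=5 -> matches Tina
  - order 9 (Printer): customer_id=2 -> matches Julia
All 9 rows appear; 1 has NULL customer.

SQL:
SELECT a.product, b.name AS customer
FROM orders a
LEFT JOIN customers b ON a.customer_id = b.id

Result:
product    | customer
-----------+---------
Mouse      | NULL    
Router     | Julia   
Headphones | George  
Keyboard   | Julia   
Tablet     | George  
Cable      | Eve     
Stapler    | George  
Webcam     | Tina    
Printer    | Julia   


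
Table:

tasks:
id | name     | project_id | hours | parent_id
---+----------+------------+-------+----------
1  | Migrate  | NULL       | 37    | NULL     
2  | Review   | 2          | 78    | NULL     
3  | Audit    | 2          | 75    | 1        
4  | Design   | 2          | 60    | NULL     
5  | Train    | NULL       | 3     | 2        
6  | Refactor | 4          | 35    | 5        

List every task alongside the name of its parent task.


This is a self-join: tasks is joined to a second copy of itself, matching each row's parent_id to another row's id. Use LEFT JOIN so rows with parent_id=NULL are kept.
  - task 1 (Migrate): parent_id=NULL -> NULL
  - task 2 (Review): parent_id=NULL -> NULL
  - task 3 (Audit): parent_id=1 -> Migrate
  - task 4 (Design): parent_id=NULL -> NULL
  - task 5 (Train): parent_id=2 -> Review
  - task 6 (Refactor): parent_id=5 -> Train

SQL:
SELECT a.name AS item, b.name AS parent
FROM tasks a
LEFT JOIN tasks b ON a.parent_id = b.id

Result:
item     | parent 
---------+--------
Migrate  | NULL   
Review   | NULL   
Audit    | Migrate
Design   | NULL   
Train    | Review 
Refactor | Train  


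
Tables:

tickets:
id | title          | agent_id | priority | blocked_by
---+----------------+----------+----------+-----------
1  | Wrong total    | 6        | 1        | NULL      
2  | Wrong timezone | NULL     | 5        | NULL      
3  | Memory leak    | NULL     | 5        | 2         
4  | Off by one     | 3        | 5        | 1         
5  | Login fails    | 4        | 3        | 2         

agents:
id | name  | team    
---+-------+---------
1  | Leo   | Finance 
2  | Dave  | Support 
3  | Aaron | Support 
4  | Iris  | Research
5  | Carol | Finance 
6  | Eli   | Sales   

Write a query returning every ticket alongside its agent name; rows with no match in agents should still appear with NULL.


LEFT JOIN keeps every row from tickets (the left table); where agent_id has no match in agents, the agent columns become NULL. Walk through each ticket:
  - ticket 1 (Wrong total): agent_id=6 -> matches Eli
  - ticket 2 (Wrong timezone): agent_id=NULL, no match -> kept with NULL
  - ticket 3 (Memory leak): agent_id=NULL, no match -> kept with NULL
  - ticket 4 (Off by one): agent_id=3 -> matches Aaron
  - ticket 5 (Login fails): agent_id=4 -> matches Iris
All 5 rows appear; 2 have NULL agent.

SQL:
SELECT a.title, b.name AS agent
FROM tickets a
LEFT JOIN agents b ON a.agent_id = b.id

Result:
title          | agent
---------------+------
Wrong total    | Eli  
Wrong timezone | NULL 
Memory leak    | NULL 
Off by one     | Aaron
Login fails    | Iris 


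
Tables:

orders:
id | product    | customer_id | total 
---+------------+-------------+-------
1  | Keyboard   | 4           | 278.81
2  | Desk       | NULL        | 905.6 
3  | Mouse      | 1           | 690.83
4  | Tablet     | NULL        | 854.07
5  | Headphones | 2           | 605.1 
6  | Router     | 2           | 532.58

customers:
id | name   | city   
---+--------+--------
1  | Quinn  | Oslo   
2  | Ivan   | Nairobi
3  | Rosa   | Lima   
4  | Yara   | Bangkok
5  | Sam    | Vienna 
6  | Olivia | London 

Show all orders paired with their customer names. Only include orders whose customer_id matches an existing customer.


INNER JOIN keeps only orders rows whose customer_id matches an id in customers. Walk through each order:
  - order 1 (Keyboard): customer_id=4 -> matches Yara
  - order 2 (Desk): customer_id=NULL, no match -> dropped
  - order 3 (Mouse): customer_id=1 -> matches Quinn
  - order 4 (Tablet): customer_id=NULL, no match -> dropped
  - order 5 (Headphones): customer_id=2 -> matches Ivan
  - order 6 (Router): customer_id=2 -> matches Ivan
So 2 of 6 rows are dropped.

SQL:
SELECT a.product, b.name AS customer
FROM orders a
INNER JOIN customers b ON a.customer_id = b.id

Result:
product    | customer
-----------+---------
Keyboard   | Yara    
Mouse      | Quinn   
Headphones | Ivan    
Router     | Ivan    


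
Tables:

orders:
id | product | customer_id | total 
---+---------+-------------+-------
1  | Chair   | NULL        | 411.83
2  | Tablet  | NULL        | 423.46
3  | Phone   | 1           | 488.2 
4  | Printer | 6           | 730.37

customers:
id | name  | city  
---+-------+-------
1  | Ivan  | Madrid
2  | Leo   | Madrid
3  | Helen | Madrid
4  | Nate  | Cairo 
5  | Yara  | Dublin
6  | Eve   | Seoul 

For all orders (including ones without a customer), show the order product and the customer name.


LEFT JOIN keeps every row from orders (the left table); where customer_id has no match in customers, the customer columns become NULL. Walk through each order:
  - order 1 (Chair): customer_id=NULL, no match -> kept with NULL
  - order 2 (Tablet): customer_id=NULL, no match -> kept with NULL
  - order 3 (Phone): customer_id=1 -> matches Ivan
  - order 4 (Printer): customer_id=6 -> matches Eve
All 4 rows appear; 2 have NULL customer.

SQL:
SELECT a.product, b.name AS customer
FROM orders a
LEFT JOIN customers b ON a.customer_id = b.id

Result:
product | customer
--------+---------
Chair   | NULL    
Tablet  | NULL    
Phone   | Ivan    
Printer | Eve     


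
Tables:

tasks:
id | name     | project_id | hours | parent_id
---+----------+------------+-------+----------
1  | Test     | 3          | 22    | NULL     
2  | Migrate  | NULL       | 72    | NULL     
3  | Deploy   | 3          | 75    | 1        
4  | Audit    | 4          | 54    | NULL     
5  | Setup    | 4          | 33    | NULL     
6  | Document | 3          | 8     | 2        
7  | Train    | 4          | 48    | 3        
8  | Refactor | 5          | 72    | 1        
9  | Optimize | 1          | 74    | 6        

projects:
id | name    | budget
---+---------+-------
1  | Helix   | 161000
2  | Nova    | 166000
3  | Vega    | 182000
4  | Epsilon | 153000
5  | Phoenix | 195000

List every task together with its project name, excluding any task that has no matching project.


INNER JOIN keeps only tasks rows whose project_id matches an id in projects. Walk through each task:
  - task 1 (Test): project_id=3 -> matches Vega
  - task 2 (Migrate): project_id=NULL, no match -> dropped
  - task 3 (Deploy): project_id=3 -> matches Vega
  - task 4 (Audit): project_id=4 -> matches Epsilon
  - task 5 (Setup): project_id=4 -> matches Epsilon
  - task 6 (Document): project_id=3 -> matches Vega
  - task 7 (Train): project_id=4 -> matches Epsilon
  - task 8 (Refactor): project_id=5 -> matches Phoenix
  - task 9 (Optimize): project_id=1 -> matches Helix
So 1 of 9 rows is dropped.

SQL:
SELECT a.name, b.name AS project
FROM tasks a
INNER JOIN projects b ON a.project_id = b.id

Result:
name     | project
---------+--------
Test     | Vega   
Deploy   | Vega   
Audit    | Epsilon
Setup    | Epsilon
Document | Vega   
Train    | Epsilon
Refactor | Phoenix
Optimize | Helix  


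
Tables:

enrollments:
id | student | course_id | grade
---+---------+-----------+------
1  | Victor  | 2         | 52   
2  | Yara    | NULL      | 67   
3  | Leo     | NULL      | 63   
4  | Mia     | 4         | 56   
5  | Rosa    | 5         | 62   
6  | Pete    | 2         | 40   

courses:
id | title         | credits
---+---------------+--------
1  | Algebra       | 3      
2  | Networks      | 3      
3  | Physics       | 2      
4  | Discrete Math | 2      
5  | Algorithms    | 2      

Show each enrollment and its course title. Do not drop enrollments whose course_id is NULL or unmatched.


LEFT JOIN keeps every row from enrollments (the left table); where course_id has no match in courses, the course columns become NULL. Walk through each enrollment:
  - enrollment 1 (Victor): course_id=2 -> matches Networks
  - enrollment 2 (Yara): course_id=NULL, no match -> kept with NULL
  - enrollment 3 (Leo): course_id=NULL, no match -> kept with NULL
  - enrollment 4 (Mia): course_id=4 -> matches Discrete Math
  - enrollment 5 (Rosa): course_id=5 -> matches Algorithms
  - enrollment 6 (Pete): course_id=2 -> matches Networks
All 6 rows appear; 2 have NULL course.

SQL:
SELECT a.student, b.title AS course
FROM enrollments a
LEFT JOIN courses b ON a.course_id = b.id

Result:
student | course       
--------+--------------
Victor  | Networks     
Yara    | NULL         
Leo     | NULL         
Mia     | Discrete Math
Rosa    | Algorithms   
Pete    | Networks     


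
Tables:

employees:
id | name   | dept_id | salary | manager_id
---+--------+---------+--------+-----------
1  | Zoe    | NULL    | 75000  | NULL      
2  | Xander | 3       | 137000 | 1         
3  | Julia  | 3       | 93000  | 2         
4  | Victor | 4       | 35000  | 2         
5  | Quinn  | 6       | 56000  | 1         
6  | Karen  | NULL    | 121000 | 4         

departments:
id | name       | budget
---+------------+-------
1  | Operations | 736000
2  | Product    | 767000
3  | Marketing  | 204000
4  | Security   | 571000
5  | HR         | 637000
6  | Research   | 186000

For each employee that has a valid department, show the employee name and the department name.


INNER JOIN keeps only employees rows whose dept_id matches an id in departments. Walk through each employee:
  - employee 1 (Zoe): dept_id=NULL, no match -> dropped
  - employee 2 (Xander): dept_id=3 -> matches Marketing
  - employee 3 (Julia): dept_id=3 -> matches Marketing
  - employee 4 (Victor): dept_id=4 -> matches Security
  - employee 5 (Quinn): dept_id=6 -> matches Research
  - employee 6 (Karen): dept_id=NULL, no match -> dropped
So 2 of 6 rows are dropped.

SQL:
SELECT a.name, b.name AS department
FROM employees a
INNER JOIN departments b ON a.dept_id = b.id

Result:
name   | department
-------+-----------
Xander | Marketing 
Julia  | Marketing 
Victor | Security  
Quinn  | Research  


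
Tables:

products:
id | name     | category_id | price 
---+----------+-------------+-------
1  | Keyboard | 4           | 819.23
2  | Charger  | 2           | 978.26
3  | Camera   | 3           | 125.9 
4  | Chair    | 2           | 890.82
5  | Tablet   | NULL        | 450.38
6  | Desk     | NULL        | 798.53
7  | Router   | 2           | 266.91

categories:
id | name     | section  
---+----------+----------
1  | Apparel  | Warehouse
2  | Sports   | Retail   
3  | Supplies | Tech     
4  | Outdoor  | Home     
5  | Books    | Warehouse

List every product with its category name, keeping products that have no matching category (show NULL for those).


LEFT JOIN keeps every row from products (the left table); where category_id has no match in categories, the category columns become NULL. Walk through each product:
  - product 1 (Keyboard): category_id=4 -> matches Outdoor
  - product 2 (Charger): category_id=2 -> matches Sports
  - product 3 (Camera): category_id=3 -> matches Supplies
  - product 4 (Chair): category_id=2 -> matches Sports
  - product 5 (Tablet): category_id=NULL, no match -> kept with NULL
  - product 6 (Desk): category_id=NULL, no match -> kept with NULL
  - product 7 (Router): category_id=2 -> matches Sports
All 7 rows appear; 2 have NULL category.

SQL:
SELECT a.name, b.name AS category
FROM products a
LEFT JOIN categories b ON a.category_id = b.id

Result:
name     | category
---------+---------
Keyboard | Outdoor 
Charger  | Sports  
Camera   | Supplies
Chair    | Sports  
Tablet   | NULL    
Desk     | NULL    
Router   | Sports  


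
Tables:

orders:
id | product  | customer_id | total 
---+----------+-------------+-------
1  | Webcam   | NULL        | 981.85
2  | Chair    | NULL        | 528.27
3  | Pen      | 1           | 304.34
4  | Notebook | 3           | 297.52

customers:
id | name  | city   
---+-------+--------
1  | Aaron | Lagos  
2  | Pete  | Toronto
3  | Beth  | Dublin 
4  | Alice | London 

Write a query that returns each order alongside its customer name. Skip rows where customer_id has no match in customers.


INNER JOIN keeps only orders rows whose customer_id matches an id in customers. Walk through each order:
  - order 1 (Webcam): customer_id=NULL, no match -> dropped
  - order 2 (Chair): customer_id=NULL, no match -> dropped
  - order 3 (Pen): customer_id=1 -> matches Aaron
  - order 4 (Notebook): customer_id=3 -> matches Beth
So 2 of 4 rows are dropped.

SQL:
SELECT a.product, b.name AS customer
FROM orders a
INNER JOIN customers b ON a.customer_id = b.id

Result:
product  | customer
---------+---------
Pen      | Aaron   
Notebook | Beth    


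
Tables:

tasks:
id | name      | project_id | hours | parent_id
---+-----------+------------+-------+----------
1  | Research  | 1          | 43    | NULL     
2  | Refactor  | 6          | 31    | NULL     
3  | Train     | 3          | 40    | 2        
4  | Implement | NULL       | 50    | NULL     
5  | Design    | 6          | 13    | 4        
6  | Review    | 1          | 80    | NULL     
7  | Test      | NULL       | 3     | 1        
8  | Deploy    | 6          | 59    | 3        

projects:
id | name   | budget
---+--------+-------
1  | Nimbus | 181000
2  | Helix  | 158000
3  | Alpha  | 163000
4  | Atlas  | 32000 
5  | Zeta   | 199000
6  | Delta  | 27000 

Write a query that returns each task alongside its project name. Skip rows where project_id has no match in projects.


INNER JOIN keeps only tasks rows whose project_id matches an id in projects. Walk through each task:
  - task 1 (Research): project_id=1 -> matches Nimbus
  - task 2 (Refactor): project_id=6 -> matches Delta
  - task 3 (Train): project_id=3 -> matches Alpha
  - task 4 (Implement): project_id=NULL, no match -> dropped
  - task 5 (Design): project_id=6 -> matches Delta
  - task 6 (Review): project_id=1 -> matches Nimbus
  - task 7 (Test): project_id=NULL, no match -> dropped
  - task 8 (Deploy): project_id=6 -> matches Delta
So 2 of 8 rows are dropped.

SQL:
SELECT a.name, b.name AS project
FROM tasks a
INNER JOIN projects b ON a.project_id = b.id

Result:
name     | project
---------+--------
Research | Nimbus 
Refactor | Delta  
Train    | Alpha  
Design   | Delta  
Review   | Nimbus 
Deploy   | Delta  


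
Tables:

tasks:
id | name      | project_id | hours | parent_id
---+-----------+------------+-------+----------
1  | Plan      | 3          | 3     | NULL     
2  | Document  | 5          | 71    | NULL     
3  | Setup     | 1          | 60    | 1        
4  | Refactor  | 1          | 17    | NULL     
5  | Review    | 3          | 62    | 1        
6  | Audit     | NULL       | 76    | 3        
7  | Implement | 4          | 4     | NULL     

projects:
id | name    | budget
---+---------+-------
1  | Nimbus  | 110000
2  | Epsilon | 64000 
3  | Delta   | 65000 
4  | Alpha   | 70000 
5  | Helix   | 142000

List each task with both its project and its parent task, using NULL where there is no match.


Two LEFT JOINs from the same base table tasks: one to projects via project_id, one to tasks itself via parent_id. Both are LEFT so every task is preserved.
Match against projects:
  - task 1 (Plan): project_id=3 -> matches Delta
  - task 2 (Document): project_id=5 -> matches Helix
  - task 3 (Setup): project_id=1 -> matches Nimbus
  - task 4 (Refactor): project_id=1 -> matches Nimbus
  - task 5 (Review): project_id=3 -> matches Delta
  - task 6 (Audit): project_id=NULL, no match -> kept with NULL
  - task 7 (Implement): project_id=4 -> matches Alpha
Match against tasks (self):
  - task 1 (Plan): parent_id=NULL -> NULL
  - task 2 (Document): parent_id=NULL -> NULL
  - task 3 (Setup): parent_id=1 -> Plan
  - task 4 (Refactor): parent_id=NULL -> NULL
  - task 5 (Review): parent_id=1 -> Plan
  - task 6 (Audit): parent_id=3 -> Setup
  - task 7 (Implement): parent_id=NULL -> NULL

SQL:
SELECT a.name, b.name AS project, c.name AS parent
FROM tasks a
LEFT JOIN projects b ON a.project_id = b.id
LEFT JOIN tasks c ON a.parent_id = c.id

Result:
name      | project | parent
----------+---------+-------
Plan      | Delta   | NULL  
Document  | Helix   | NULL  
Setup     | Nimbus  | Plan  
Refactor  | Nimbus  | NULL  
Review    | Delta   | Plan  
Audit     | NULL    | Setup 
Implement | Alpha   | NULL  


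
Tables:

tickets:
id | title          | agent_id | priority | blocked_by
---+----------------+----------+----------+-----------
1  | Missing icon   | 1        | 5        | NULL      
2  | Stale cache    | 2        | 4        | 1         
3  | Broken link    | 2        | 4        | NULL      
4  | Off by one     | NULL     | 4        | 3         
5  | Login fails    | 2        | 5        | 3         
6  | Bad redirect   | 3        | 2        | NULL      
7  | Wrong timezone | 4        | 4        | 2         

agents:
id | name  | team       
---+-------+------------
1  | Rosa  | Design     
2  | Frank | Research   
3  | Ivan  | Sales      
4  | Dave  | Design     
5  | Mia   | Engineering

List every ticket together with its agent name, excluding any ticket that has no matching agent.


INNER JOIN keeps only tickets rows whose agent_id matches an id in agents. Walk through each ticket:
  - ticket 1 (Missing icon): agent_id=1 -> matches Rosa
  - ticket 2 (Stale cache): agent_id=2 -> matches Frank
  - ticket 3 (Broken link): agent_id=2 -> matches Frank
  - ticket 4 (Off by one): agent_id=NULL, no match -> dropped
  - ticket 5 (Login fails): agent_id=2 -> matches Frank
  - ticket 6 (Bad redirect): agent_id=3 -> matches Ivan
  - ticket 7 (Wrong timezone): agent_id=4 -> matches Dave
So 1 of 7 rows is dropped.

SQL:
SELECT a.title, b.name AS agent
FROM tickets a
INNER JOIN agents b ON a.agent_id = b.id

Result:
title          | agent
---------------+------
Missing icon   | Rosa 
Stale cache    | Frank
Broken link    | Frank
Login fails    | Frank
Bad redirect   | Ivan 
Wrong timezone | Dave 


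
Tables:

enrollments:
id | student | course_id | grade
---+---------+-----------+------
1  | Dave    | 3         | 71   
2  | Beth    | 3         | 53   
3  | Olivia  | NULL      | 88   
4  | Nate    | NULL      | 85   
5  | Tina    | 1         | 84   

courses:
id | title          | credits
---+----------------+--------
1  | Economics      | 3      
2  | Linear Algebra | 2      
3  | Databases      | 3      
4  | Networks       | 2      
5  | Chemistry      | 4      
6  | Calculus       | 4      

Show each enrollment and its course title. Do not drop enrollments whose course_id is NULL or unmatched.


LEFT JOIN keeps every row from enrollments (the left table); where course_id has no match in courses, the course columns become NULL. Walk through each enrollment:
  - enrollment 1 (Dave): course_id=3 -> matches Databases
  - enrollment 2 (Beth): course_id=3 -> matches Databases
  - enrollment 3 (Olivia): course_id=NULL, no match -> kept with NULL
  - enrollment 4 (Nate): course_id=NULL, no match -> kept with NULL
  - enrollment 5 (Tina): course_id=1 -> matches Economics
All 5 rows appear; 2 have NULL course.

SQL:
SELECT a.student, b.title AS course
FROM enrollments a
LEFT JOIN courses b ON a.course_id = b.id

Result:
student | course   
--------+----------
Dave    | Databases
Beth    | Databases
Olivia  | NULL     
Nate    | NULL     
Tina    | Economics
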